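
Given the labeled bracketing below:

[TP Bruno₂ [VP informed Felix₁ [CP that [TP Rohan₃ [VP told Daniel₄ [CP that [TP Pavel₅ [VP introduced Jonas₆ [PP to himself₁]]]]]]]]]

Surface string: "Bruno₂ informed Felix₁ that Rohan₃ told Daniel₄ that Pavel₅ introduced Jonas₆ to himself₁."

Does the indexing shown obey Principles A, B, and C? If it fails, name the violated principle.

The two coindexed NPs are *Felix₁* and *himself₁*.
*himself₁* is an anaphor. Principle A requires it to be bound within its binding domain — the embedded TP, whose subject is Pavel₅.
Within that domain it is c-commanded by *Pavel₅*, *Jonas₆*, none of which share its index.
*Felix₁* does c-command the anaphor, but from outside its binding domain.
The anaphor is unbound in its domain → Principle A violation.

Principle A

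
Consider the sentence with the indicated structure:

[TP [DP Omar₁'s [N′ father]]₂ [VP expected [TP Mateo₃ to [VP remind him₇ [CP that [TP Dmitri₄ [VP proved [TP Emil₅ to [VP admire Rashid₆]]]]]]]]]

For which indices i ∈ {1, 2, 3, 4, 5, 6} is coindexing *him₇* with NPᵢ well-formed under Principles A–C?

{1, 2}

*him* is a pronoun, so Principle B applies: it must be free in its binding domain.
Binding domain of *him₇*: the embedded TP, whose subject is Mateo₃.
*Omar₁* and the pronoun do not c-command one another → neither Principle B nor Principle C is at stake; coindexation permitted.
*[Omar₁'s father]₂* c-commands the pronoun but from outside its binding domain, and is not c-commanded by it → coindexation permitted.
*Mateo₃* c-commands the pronoun within its binding domain → coindexation would violate Principle B.
*Dmitri₄*: the pronoun c-commands this R-expression → coindexation would violate Principle C on *Dmitri₄*.
*Emil₅*: the pronoun c-commands this R-expression → coindexation would violate Principle C on *Emil₅*.
*Rashid₆*: the pronoun c-commands this R-expression → coindexation would violate Principle C on *Rashid₆*.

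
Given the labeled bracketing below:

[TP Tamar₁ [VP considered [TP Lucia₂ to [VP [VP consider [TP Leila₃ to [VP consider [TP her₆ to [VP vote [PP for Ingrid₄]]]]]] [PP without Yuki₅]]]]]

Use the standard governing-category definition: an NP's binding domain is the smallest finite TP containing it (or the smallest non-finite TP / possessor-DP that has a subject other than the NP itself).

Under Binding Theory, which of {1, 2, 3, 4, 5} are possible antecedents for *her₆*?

{1, 2, 5}

*her* is a pronoun, so Principle B applies: it must be free in its binding domain.
Binding domain of *her₆*: the embedded TP, whose subject is Leila₃.
*Tamar₁* c-commands the pronoun but from outside its binding domain, and is not c-commanded by it → coindexation permitted.
*Lucia₂* c-commands the pronoun but from outside its binding domain, and is not c-commanded by it → coindexation permitted.
*Leila₃* c-commands the pronoun within its binding domain → coindexation would violate Principle B.
*Ingrid₄*: the pronoun c-commands this R-expression → coindexation would violate Principle C on *Ingrid₄*.
*Yuki₅* and the pronoun do not c-command one another → neither Principle B nor Principle C is at stake; coindexation permitted.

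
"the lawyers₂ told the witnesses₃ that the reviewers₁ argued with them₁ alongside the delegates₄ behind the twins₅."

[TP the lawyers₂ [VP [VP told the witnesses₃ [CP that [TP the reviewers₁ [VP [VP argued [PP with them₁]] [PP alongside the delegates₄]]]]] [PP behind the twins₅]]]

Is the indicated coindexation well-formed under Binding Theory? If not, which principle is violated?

Principle B

The two coindexed NPs are *the reviewers₁* and *them₁*.
*them₁* is a pronoun. Its binding domain is the embedded TP, whose subject is the reviewers₁.
*the reviewers₁* c-commands it within that domain and carries the same index.
The pronoun is locally bound → Principle B violation.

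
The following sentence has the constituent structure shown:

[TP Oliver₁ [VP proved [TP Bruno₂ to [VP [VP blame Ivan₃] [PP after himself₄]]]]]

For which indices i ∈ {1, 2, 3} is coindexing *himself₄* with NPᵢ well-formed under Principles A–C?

*himself* is an anaphor, so Principle A applies: it must be bound in its binding domain.
Binding domain of *himself₄*: the embedded TP, whose subject is Bruno₂.
*Oliver₁* c-commands the anaphor but is outside its binding domain → cannot satisfy Principle A.
*Bruno₂* c-commands the anaphor within its binding domain → licit binder.
*Ivan₃* does not c-command the anaphor → cannot bind it.

{2}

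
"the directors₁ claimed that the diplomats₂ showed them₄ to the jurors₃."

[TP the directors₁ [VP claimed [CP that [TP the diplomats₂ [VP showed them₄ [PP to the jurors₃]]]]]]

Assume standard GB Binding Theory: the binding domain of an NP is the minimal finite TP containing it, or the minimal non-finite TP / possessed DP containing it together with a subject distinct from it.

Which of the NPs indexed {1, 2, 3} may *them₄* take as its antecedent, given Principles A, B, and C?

{1}

*them* is a pronoun, so Principle B applies: it must be free in its binding domain.
Binding domain of *them₄*: the embedded TP, whose subject is the diplomats₂.
*the directors₁* c-commands the pronoun but from outside its binding domain, and is not c-commanded by it → coindexation permitted.
*the diplomats₂* c-commands the pronoun within its binding domain → coindexation would violate Principle B.
*the jurors₃*: the pronoun c-commands this R-expression → coindexation would violate Principle C on *the jurors₃*.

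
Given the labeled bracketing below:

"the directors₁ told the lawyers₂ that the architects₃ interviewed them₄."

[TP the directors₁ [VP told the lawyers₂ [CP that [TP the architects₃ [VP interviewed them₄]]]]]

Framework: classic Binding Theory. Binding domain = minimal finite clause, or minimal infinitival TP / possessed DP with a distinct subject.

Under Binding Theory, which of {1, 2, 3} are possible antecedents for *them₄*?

{1, 2}

*them* is a pronoun, so Principle B applies: it must be free in its binding domain.
Binding domain of *them₄*: the embedded TP, whose subject is the architects₃.
*the directors₁* c-commands the pronoun but from outside its binding domain, and is not c-commanded by it → coindexation permitted.
*the lawyers₂* c-commands the pronoun but from outside its binding domain, and is not c-commanded by it → coindexation permitted.
*the architects₃* c-commands the pronoun within its binding domain → coindexation would violate Principle B.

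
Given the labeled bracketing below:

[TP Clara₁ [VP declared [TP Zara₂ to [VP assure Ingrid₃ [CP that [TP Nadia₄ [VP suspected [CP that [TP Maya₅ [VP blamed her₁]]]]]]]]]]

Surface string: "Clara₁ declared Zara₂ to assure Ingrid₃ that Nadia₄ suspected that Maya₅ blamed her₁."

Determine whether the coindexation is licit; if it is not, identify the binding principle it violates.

grammatical

The two coindexed NPs are *Clara₁* and *her₁*.
*her₁* is a pronoun; its binding domain is the embedded TP, whose subject is Maya₅. Within that domain it is c-commanded only by *Maya₅*, which carries a different index — the pronoun is free locally, so Principle B holds.
*Clara₁* is an R-expression; *her₁* does not c-command it, and no other NP shares its index, so Principle C is satisfied.
All principles are respected.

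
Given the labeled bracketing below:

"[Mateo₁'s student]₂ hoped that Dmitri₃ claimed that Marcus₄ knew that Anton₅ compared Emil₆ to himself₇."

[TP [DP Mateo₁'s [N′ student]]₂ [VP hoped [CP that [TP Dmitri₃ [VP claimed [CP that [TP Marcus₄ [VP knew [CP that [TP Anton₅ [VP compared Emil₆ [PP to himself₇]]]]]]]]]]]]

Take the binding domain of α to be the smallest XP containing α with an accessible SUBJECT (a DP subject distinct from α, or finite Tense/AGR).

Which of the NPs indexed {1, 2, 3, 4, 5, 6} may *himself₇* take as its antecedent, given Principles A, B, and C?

*himself* is an anaphor, so Principle A applies: it must be bound in its binding domain.
Binding domain of *himself₇*: the embedded TP, whose subject is Anton₅.
*Mateo₁* does not c-command the anaphor → cannot bind it.
*[Mateo₁'s student]₂* c-commands the anaphor but is outside its binding domain → cannot satisfy Principle A.
*Dmitri₃* c-commands the anaphor but is outside its binding domain → cannot satisfy Principle A.
*Marcus₄* c-commands the anaphor but is outside its binding domain → cannot satisfy Principle A.
*Anton₅* c-commands the anaphor within its binding domain → licit binder.
*Emil₆* c-commands the anaphor within its binding domain → licit binder.

{5, 6}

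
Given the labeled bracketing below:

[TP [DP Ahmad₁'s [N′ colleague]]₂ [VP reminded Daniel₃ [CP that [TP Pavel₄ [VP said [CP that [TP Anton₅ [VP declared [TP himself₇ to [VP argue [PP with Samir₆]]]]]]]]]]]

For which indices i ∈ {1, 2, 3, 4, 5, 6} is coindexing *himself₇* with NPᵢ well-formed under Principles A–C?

*himself* is an anaphor, so Principle A applies: it must be bound in its binding domain.
Binding domain of *himself₇*: the embedded TP, whose subject is Anton₅.
*Ahmad₁* does not c-command the anaphor → cannot bind it.
*[Ahmad₁'s colleague]₂* c-commands the anaphor but is outside its binding domain → cannot satisfy Principle A.
*Daniel₃* c-commands the anaphor but is outside its binding domain → cannot satisfy Principle A.
*Pavel₄* c-commands the anaphor but is outside its binding domain → cannot satisfy Principle A.
*Anton₅* c-commands the anaphor within its binding domain → licit binder.
*Samir₆* does not c-command the anaphor → cannot bind it.

{5}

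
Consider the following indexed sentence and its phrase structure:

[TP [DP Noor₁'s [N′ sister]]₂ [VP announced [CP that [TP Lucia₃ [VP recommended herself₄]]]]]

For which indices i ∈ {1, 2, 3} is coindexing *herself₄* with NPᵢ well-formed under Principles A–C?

*herself* is an anaphor, so Principle A applies: it must be bound in its binding domain.
Binding domain of *herself₄*: the embedded TP, whose subject is Lucia₃.
*Noor₁* does not c-command the anaphor → cannot bind it.
*[Noor₁'s sister]₂* c-commands the anaphor but is outside its binding domain → cannot satisfy Principle A.
*Lucia₃* c-commands the anaphor within its binding domain → licit binder.

{3}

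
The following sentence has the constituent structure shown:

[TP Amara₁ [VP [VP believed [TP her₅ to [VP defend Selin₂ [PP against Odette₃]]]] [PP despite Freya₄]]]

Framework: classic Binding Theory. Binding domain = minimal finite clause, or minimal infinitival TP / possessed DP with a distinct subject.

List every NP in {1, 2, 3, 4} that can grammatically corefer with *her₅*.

{4}

*her* is a pronoun, so Principle B applies: it must be free in its binding domain.
Binding domain of *her₅*: the matrix TP, whose subject is Amara₁.
*Amara₁* c-commands the pronoun within its binding domain → coindexation would violate Principle B.
*Selin₂*: the pronoun c-commands this R-expression → coindexation would violate Principle C on *Selin₂*.
*Odette₃*: the pronoun c-commands this R-expression → coindexation would violate Principle C on *Odette₃*.
*Freya₄* and the pronoun do not c-command one another → neither Principle B nor Principle C is at stake; coindexation permitted.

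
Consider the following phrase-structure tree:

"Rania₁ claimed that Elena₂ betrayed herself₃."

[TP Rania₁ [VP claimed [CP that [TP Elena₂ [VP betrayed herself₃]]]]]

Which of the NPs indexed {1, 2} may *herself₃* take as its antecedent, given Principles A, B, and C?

{2}

*herself* is an anaphor, so Principle A applies: it must be bound in its binding domain.
Binding domain of *herself₃*: the embedded TP, whose subject is Elena₂.
*Rania₁* c-commands the anaphor but is outside its binding domain → cannot satisfy Principle A.
*Elena₂* c-commands the anaphor within its binding domain → licit binder.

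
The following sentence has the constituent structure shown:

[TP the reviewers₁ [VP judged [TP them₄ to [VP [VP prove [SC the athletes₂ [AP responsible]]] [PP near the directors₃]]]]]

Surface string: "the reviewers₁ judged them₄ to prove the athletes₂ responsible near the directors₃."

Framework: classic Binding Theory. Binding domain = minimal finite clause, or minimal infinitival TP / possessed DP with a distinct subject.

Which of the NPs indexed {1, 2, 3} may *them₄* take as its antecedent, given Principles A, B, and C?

none

*them* is a pronoun, so Principle B applies: it must be free in its binding domain.
Binding domain of *them₄*: the matrix TP, whose subject is the reviewers₁.
*the reviewers₁* c-commands the pronoun within its binding domain → coindexation would violate Principle B.
*the athletes₂*: the pronoun c-commands this R-expression → coindexation would violate Principle C on *the athletes₂*.
*the directors₃*: the pronoun c-commands this R-expression → coindexation would violate Principle C on *the directors₃*.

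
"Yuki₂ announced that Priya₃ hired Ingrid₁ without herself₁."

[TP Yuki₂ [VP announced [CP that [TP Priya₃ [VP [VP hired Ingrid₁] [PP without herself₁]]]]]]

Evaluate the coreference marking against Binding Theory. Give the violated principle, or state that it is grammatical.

Principle A

The two coindexed NPs are *Ingrid₁* and *herself₁*.
*herself₁* is an anaphor. Principle A requires it to be bound within its binding domain — the embedded TP, whose subject is Priya₃.
Within that domain it is c-commanded by *Priya₃*, which does not share its index.
*Ingrid₁* does not c-command the anaphor at all.
The anaphor is unbound in its domain → Principle A violation.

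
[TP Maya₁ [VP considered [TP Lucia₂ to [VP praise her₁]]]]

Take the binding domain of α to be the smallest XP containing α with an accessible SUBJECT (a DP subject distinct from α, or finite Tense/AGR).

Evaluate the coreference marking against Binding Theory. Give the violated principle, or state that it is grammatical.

grammatical

The two coindexed NPs are *Maya₁* and *her₁*.
*her₁* is a pronoun; its binding domain is the embedded TP, whose subject is Lucia₂. Within that domain it is c-commanded only by *Lucia₂*, which carries a different index — the pronoun is free locally, so Principle B holds.
*Maya₁* is an R-expression; *her₁* does not c-command it, and no other NP shares its index, so Principle C is satisfied.
All principles are respected.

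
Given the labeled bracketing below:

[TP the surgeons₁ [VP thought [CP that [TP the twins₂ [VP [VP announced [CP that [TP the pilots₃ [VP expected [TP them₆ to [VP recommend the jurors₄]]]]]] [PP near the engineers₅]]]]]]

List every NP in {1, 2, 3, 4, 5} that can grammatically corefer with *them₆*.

*them* is a pronoun, so Principle B applies: it must be free in its binding domain.
Binding domain of *them₆*: the embedded TP, whose subject is the pilots₃.
*the surgeons₁* c-commands the pronoun but from outside its binding domain, and is not c-commanded by it → coindexation permitted.
*the twins₂* c-commands the pronoun but from outside its binding domain, and is not c-commanded by it → coindexation permitted.
*the pilots₃* c-commands the pronoun within its binding domain → coindexation would violate Principle B.
*the jurors₄*: the pronoun c-commands this R-expression → coindexation would violate Principle C on *the jurors₄*.
*the engineers₅* and the pronoun do not c-command one another → neither Principle B nor Principle C is at stake; coindexation permitted.

{1, 2, 5}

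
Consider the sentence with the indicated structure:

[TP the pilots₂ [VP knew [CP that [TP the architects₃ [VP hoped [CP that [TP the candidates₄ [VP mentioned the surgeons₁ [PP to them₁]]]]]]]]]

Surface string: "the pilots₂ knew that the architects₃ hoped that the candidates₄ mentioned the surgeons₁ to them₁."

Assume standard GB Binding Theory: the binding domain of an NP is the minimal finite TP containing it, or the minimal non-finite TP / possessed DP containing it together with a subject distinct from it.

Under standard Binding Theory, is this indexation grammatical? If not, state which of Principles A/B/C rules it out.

The two coindexed NPs are *the surgeons₁* and *them₁*.
*them₁* is a pronoun. Its binding domain is the embedded TP, whose subject is the candidates₄.
*the surgeons₁* c-commands it within that domain and carries the same index.
The pronoun is locally bound → Principle B violation.

Principle B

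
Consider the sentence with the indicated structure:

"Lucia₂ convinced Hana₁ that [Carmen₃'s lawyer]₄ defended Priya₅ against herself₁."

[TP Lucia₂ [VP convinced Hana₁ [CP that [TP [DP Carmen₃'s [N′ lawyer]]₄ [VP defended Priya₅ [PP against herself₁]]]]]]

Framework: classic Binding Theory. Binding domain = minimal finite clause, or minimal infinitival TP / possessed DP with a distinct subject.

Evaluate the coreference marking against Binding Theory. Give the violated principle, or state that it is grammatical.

Principle A

The two coindexed NPs are *Hana₁* and *herself₁*.
*herself₁* is an anaphor. Principle A requires it to be bound within its binding domain — the embedded TP, whose subject is [Carmen₃'s lawyer]₄.
Within that domain it is c-commanded by *[Carmen₃'s lawyer]₄*, *Priya₅*, none of which share its index.
*Hana₁* does c-command the anaphor, but from outside its binding domain.
The anaphor is unbound in its domain → Principle A violation.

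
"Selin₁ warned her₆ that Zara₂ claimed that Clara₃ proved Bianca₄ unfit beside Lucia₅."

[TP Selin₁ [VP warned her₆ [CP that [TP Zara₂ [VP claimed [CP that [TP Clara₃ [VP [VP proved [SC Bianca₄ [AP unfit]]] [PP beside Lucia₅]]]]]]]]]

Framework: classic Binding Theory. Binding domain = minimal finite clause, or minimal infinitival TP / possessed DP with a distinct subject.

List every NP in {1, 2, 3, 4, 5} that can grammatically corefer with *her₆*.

*her* is a pronoun, so Principle B applies: it must be free in its binding domain.
Binding domain of *her₆*: the matrix TP, whose subject is Selin₁.
*Selin₁* c-commands the pronoun within its binding domain → coindexation would violate Principle B.
*Zara₂*: the pronoun c-commands this R-expression → coindexation would violate Principle C on *Zara₂*.
*Clara₃*: the pronoun c-commands this R-expression → coindexation would violate Principle C on *Clara₃*.
*Bianca₄*: the pronoun c-commands this R-expression → coindexation would violate Principle C on *Bianca₄*.
*Lucia₅*: the pronoun c-commands this R-expression → coindexation would violate Principle C on *Lucia₅*.

none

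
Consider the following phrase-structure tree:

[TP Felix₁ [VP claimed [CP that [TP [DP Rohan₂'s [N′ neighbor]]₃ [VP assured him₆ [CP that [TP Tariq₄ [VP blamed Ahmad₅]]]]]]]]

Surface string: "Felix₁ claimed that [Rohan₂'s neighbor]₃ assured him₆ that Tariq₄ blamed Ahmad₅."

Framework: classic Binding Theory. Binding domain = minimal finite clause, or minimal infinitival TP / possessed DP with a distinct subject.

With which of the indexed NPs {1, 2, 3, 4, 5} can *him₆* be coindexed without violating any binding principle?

*him* is a pronoun, so Principle B applies: it must be free in its binding domain.
Binding domain of *him₆*: the embedded TP, whose subject is [Rohan₂'s neighbor]₃.
*Felix₁* c-commands the pronoun but from outside its binding domain, and is not c-commanded by it → coindexation permitted.
*Rohan₂* and the pronoun do not c-command one another → neither Principle B nor Principle C is at stake; coindexation permitted.
*[Rohan₂'s neighbor]₃* c-commands the pronoun within its binding domain → coindexation would violate Principle B.
*Tariq₄*: the pronoun c-commands this R-expression → coindexation would violate Principle C on *Tariq₄*.
*Ahmad₅*: the pronoun c-commands this R-expression → coindexation would violate Principle C on *Ahmad₅*.

{1, 2}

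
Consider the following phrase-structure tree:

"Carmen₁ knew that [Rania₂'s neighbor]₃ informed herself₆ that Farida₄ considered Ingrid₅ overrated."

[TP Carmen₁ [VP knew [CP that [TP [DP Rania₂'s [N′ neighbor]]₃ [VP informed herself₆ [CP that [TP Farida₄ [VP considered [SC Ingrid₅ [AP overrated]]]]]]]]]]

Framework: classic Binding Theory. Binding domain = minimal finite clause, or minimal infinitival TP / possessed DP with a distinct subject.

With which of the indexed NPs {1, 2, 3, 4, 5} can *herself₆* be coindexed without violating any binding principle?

{3}

*herself* is an anaphor, so Principle A applies: it must be bound in its binding domain.
Binding domain of *herself₆*: the embedded TP, whose subject is [Rania₂'s neighbor]₃.
*Carmen₁* c-commands the anaphor but is outside its binding domain → cannot satisfy Principle A.
*Rania₂* does not c-command the anaphor → cannot bind it.
*[Rania₂'s neighbor]₃* c-commands the anaphor within its binding domain → licit binder.
*Farida₄* does not c-command the anaphor → cannot bind it.
*Ingrid₅* does not c-command the anaphor → cannot bind it.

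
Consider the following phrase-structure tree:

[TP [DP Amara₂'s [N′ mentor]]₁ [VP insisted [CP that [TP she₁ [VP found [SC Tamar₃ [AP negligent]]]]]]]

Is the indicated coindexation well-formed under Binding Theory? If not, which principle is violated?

The two coindexed NPs are *[Amara₂'s mentor]₁* and *she₁*.
*she₁* is a pronoun; nothing c-commands it within its binding domain (the embedded TP.), so Principle B holds trivially.
*[Amara₂'s mentor]₁* is an R-expression; *she₁* does not c-command it, and no other NP shares its index, so Principle C is satisfied.
All principles are respected.

grammatical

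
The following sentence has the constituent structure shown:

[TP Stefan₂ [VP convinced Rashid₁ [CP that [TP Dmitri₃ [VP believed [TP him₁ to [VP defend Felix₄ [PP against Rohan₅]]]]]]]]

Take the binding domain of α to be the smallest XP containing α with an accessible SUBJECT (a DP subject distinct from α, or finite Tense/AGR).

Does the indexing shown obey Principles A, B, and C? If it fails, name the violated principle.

The two coindexed NPs are *Rashid₁* and *him₁*.
*him₁* is a pronoun; its binding domain is the embedded TP, whose subject is Dmitri₃. Within that domain it is c-commanded only by *Dmitri₃*, which carries a different index — the pronoun is free locally, so Principle B holds.
*Rashid₁* is an R-expression; *him₁* does not c-command it, and no other NP shares its index, so Principle C is satisfied.
All principles are respected.

grammatical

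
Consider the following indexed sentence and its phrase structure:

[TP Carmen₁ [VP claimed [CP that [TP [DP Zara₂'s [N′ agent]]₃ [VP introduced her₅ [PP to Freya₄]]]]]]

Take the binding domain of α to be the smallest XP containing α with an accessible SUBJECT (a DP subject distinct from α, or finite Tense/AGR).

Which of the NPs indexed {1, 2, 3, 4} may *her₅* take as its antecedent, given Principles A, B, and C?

*her* is a pronoun, so Principle B applies: it must be free in its binding domain.
Binding domain of *her₅*: the embedded TP, whose subject is [Zara₂'s agent]₃.
*Carmen₁* c-commands the pronoun but from outside its binding domain, and is not c-commanded by it → coindexation permitted.
*Zara₂* and the pronoun do not c-command one another → neither Principle B nor Principle C is at stake; coindexation permitted.
*[Zara₂'s agent]₃* c-commands the pronoun within its binding domain → coindexation would violate Principle B.
*Freya₄*: the pronoun c-commands this R-expression → coindexation would violate Principle C on *Freya₄*.

{1, 2}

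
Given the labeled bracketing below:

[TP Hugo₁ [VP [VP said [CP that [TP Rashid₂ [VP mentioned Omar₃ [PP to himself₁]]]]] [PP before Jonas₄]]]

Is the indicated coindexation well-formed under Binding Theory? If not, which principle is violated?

Principle A

The two coindexed NPs are *Hugo₁* and *himself₁*.
*himself₁* is an anaphor. Principle A requires it to be bound within its binding domain — the embedded TP, whose subject is Rashid₂.
Within that domain it is c-commanded by *Rashid₂*, *Omar₃*, none of which share its index.
*Hugo₁* does c-command the anaphor, but from outside its binding domain.
The anaphor is unbound in its domain → Principle A violation.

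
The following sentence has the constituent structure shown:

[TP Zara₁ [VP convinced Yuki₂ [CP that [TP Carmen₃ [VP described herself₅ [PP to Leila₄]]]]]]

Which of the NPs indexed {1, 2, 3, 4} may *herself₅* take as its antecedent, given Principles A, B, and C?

{3}

*herself* is an anaphor, so Principle A applies: it must be bound in its binding domain.
Binding domain of *herself₅*: the embedded TP, whose subject is Carmen₃.
*Zara₁* c-commands the anaphor but is outside its binding domain → cannot satisfy Principle A.
*Yuki₂* c-commands the anaphor but is outside its binding domain → cannot satisfy Principle A.
*Carmen₃* c-commands the anaphor within its binding domain → licit binder.
*Leila₄* does not c-command the anaphor → cannot bind it.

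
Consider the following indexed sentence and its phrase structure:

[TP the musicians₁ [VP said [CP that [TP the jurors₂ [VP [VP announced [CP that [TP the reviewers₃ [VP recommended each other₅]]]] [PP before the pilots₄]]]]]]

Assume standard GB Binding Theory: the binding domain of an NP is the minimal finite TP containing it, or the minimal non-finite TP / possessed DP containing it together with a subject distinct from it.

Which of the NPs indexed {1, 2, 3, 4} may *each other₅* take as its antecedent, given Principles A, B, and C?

*each other* is an anaphor, so Principle A applies: it must be bound in its binding domain.
Binding domain of *each other₅*: the embedded TP, whose subject is the reviewers₃.
*the musicians₁* c-commands the anaphor but is outside its binding domain → cannot satisfy Principle A.
*the jurors₂* c-commands the anaphor but is outside its binding domain → cannot satisfy Principle A.
*the reviewers₃* c-commands the anaphor within its binding domain → licit binder.
*the pilots₄* does not c-command the anaphor → cannot bind it.

{3}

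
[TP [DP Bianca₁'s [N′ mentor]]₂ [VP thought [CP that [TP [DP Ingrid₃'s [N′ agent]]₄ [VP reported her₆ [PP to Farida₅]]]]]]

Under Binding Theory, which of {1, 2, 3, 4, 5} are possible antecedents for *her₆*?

{1, 2, 3}

*her* is a pronoun, so Principle B applies: it must be free in its binding domain.
Binding domain of *her₆*: the embedded TP, whose subject is [Ingrid₃'s agent]₄.
*Bianca₁* and the pronoun do not c-command one another → neither Principle B nor Principle C is at stake; coindexation permitted.
*[Bianca₁'s mentor]₂* c-commands the pronoun but from outside its binding domain, and is not c-commanded by it → coindexation permitted.
*Ingrid₃* and the pronoun do not c-command one another → neither Principle B nor Principle C is at stake; coindexation permitted.
*[Ingrid₃'s agent]₄* c-commands the pronoun within its binding domain → coindexation would violate Principle B.
*Farida₅*: the pronoun c-commands this R-expression → coindexation would violate Principle C on *Farida₅*.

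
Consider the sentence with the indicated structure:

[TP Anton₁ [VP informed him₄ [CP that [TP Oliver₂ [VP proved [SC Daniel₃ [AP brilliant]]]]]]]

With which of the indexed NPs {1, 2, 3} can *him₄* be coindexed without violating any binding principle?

*him* is a pronoun, so Principle B applies: it must be free in its binding domain.
Binding domain of *him₄*: the matrix TP, whose subject is Anton₁.
*Anton₁* c-commands the pronoun within its binding domain → coindexation would violate Principle B.
*Oliver₂*: the pronoun c-commands this R-expression → coindexation would violate Principle C on *Oliver₂*.
*Daniel₃*: the pronoun c-commands this R-expression → coindexation would violate Principle C on *Daniel₃*.

none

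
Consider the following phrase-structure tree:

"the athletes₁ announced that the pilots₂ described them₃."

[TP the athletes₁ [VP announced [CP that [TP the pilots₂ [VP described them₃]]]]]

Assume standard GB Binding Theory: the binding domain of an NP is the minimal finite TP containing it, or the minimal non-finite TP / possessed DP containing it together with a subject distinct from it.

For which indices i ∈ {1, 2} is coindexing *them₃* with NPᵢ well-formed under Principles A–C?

*them* is a pronoun, so Principle B applies: it must be free in its binding domain.
Binding domain of *them₃*: the embedded TP, whose subject is the pilots₂.
*the athletes₁* c-commands the pronoun but from outside its binding domain, and is not c-commanded by it → coindexation permitted.
*the pilots₂* c-commands the pronoun within its binding domain → coindexation would violate Principle B.

{1}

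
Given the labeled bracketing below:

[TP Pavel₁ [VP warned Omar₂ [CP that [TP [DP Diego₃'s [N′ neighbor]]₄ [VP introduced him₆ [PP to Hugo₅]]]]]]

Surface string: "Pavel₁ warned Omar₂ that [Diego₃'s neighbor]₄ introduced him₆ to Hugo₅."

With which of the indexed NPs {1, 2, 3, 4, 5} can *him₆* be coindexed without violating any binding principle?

{1, 2, 3}

*him* is a pronoun, so Principle B applies: it must be free in its binding domain.
Binding domain of *him₆*: the embedded TP, whose subject is [Diego₃'s neighbor]₄.
*Pavel₁* c-commands the pronoun but from outside its binding domain, and is not c-commanded by it → coindexation permitted.
*Omar₂* c-commands the pronoun but from outside its binding domain, and is not c-commanded by it → coindexation permitted.
*Diego₃* and the pronoun do not c-command one another → neither Principle B nor Principle C is at stake; coindexation permitted.
*[Diego₃'s neighbor]₄* c-commands the pronoun within its binding domain → coindexation would violate Principle B.
*Hugo₅*: the pronoun c-commands this R-expression → coindexation would violate Principle C on *Hugo₅*.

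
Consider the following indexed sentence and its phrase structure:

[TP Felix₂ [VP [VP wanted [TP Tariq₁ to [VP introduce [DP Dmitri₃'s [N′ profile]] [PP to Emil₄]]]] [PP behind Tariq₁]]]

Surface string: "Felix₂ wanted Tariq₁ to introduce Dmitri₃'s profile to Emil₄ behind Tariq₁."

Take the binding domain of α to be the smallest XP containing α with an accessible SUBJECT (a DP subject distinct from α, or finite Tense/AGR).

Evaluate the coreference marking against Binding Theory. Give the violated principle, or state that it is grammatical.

The two coindexed NPs are *Tariq₁* and *Tariq₁*.
*Tariq₁* is an R-expression; no coindexed NP c-commands it, so Principle C holds.
*Tariq₁* is an R-expression; *Tariq₁* does not c-command it, and no other NP shares its index, so Principle C is satisfied.
All principles are respected.

grammatical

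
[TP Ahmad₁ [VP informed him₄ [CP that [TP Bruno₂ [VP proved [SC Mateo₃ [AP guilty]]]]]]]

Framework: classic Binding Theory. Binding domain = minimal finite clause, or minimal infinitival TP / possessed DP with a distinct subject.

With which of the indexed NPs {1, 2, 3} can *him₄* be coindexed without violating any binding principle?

none

*him* is a pronoun, so Principle B applies: it must be free in its binding domain.
Binding domain of *him₄*: the matrix TP, whose subject is Ahmad₁.
*Ahmad₁* c-commands the pronoun within its binding domain → coindexation would violate Principle B.
*Bruno₂*: the pronoun c-commands this R-expression → coindexation would violate Principle C on *Bruno₂*.
*Mateo₃*: the pronoun c-commands this R-expression → coindexation would violate Principle C on *Mateo₃*.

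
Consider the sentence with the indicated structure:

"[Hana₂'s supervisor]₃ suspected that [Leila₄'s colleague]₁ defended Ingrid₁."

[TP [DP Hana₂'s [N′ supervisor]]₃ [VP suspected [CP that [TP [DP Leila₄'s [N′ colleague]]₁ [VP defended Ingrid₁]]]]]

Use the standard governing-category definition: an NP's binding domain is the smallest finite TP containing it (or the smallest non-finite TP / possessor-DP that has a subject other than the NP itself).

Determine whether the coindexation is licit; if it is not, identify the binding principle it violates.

The two coindexed NPs are *[Leila₄'s colleague]₁* and *Ingrid₁*.
*Ingrid₁* is an R-expression. Principle C requires it to be free everywhere.
*[Leila₄'s colleague]₁* c-commands it and carries the same index.
The R-expression is bound → Principle C violation.

Principle C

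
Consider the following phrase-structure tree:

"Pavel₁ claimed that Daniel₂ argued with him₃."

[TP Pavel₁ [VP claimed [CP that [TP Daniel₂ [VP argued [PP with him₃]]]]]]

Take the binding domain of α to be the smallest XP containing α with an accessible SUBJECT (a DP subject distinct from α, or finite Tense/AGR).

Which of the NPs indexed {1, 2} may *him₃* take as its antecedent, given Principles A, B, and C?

*him* is a pronoun, so Principle B applies: it must be free in its binding domain.
Binding domain of *him₃*: the embedded TP, whose subject is Daniel₂.
*Pavel₁* c-commands the pronoun but from outside its binding domain, and is not c-commanded by it → coindexation permitted.
*Daniel₂* c-commands the pronoun within its binding domain → coindexation would violate Principle B.

{1}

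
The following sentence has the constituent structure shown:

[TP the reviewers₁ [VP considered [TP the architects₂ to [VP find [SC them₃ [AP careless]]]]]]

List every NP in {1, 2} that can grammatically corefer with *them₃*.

*them* is a pronoun, so Principle B applies: it must be free in its binding domain.
Binding domain of *them₃*: the embedded TP, whose subject is the architects₂.
*the reviewers₁* c-commands the pronoun but from outside its binding domain, and is not c-commanded by it → coindexation permitted.
*the architects₂* c-commands the pronoun within its binding domain → coindexation would violate Principle B.

{1}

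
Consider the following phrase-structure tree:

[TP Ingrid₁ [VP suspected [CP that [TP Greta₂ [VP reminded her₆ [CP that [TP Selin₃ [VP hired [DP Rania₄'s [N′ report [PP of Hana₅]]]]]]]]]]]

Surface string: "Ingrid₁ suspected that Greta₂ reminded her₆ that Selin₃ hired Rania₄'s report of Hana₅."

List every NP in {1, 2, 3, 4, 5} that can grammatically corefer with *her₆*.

*her* is a pronoun, so Principle B applies: it must be free in its binding domain.
Binding domain of *her₆*: the embedded TP, whose subject is Greta₂.
*Ingrid₁* c-commands the pronoun but from outside its binding domain, and is not c-commanded by it → coindexation permitted.
*Greta₂* c-commands the pronoun within its binding domain → coindexation would violate Principle B.
*Selin₃*: the pronoun c-commands this R-expression → coindexation would violate Principle C on *Selin₃*.
*Rania₄*: the pronoun c-commands this R-expression → coindexation would violate Principle C on *Rania₄*.
*Hana₅*: the pronoun c-commands this R-expression → coindexation would violate Principle C on *Hana₅*.

{1}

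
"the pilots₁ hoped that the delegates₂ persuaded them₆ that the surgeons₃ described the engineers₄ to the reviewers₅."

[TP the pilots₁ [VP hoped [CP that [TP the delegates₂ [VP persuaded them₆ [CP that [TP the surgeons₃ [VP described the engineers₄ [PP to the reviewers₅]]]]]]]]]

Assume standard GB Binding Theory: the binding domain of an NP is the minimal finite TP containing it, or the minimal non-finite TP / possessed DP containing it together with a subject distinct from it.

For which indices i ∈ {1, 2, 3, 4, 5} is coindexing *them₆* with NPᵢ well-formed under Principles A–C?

*them* is a pronoun, so Principle B applies: it must be free in its binding domain.
Binding domain of *them₆*: the embedded TP, whose subject is the delegates₂.
*the pilots₁* c-commands the pronoun but from outside its binding domain, and is not c-commanded by it → coindexation permitted.
*the delegates₂* c-commands the pronoun within its binding domain → coindexation would violate Principle B.
*the surgeons₃*: the pronoun c-commands this R-expression → coindexation would violate Principle C on *the surgeons₃*.
*the engineers₄*: the pronoun c-commands this R-expression → coindexation would violate Principle C on *the engineers₄*.
*the reviewers₅*: the pronoun c-commands this R-expression → coindexation would violate Principle C on *the reviewers₅*.

{1}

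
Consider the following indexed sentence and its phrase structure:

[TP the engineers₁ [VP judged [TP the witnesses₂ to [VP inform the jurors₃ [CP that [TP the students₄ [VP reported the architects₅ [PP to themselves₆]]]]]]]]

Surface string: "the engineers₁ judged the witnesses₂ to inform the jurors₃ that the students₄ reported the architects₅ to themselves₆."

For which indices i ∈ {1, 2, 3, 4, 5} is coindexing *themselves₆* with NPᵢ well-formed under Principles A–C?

{4, 5}

*themselves* is an anaphor, so Principle A applies: it must be bound in its binding domain.
Binding domain of *themselves₆*: the embedded TP, whose subject is the students₄.
*the engineers₁* c-commands the anaphor but is outside its binding domain → cannot satisfy Principle A.
*the witnesses₂* c-commands the anaphor but is outside its binding domain → cannot satisfy Principle A.
*the jurors₃* c-commands the anaphor but is outside its binding domain → cannot satisfy Principle A.
*the students₄* c-commands the anaphor within its binding domain → licit binder.
*the architects₅* c-commands the anaphor within its binding domain → licit binder.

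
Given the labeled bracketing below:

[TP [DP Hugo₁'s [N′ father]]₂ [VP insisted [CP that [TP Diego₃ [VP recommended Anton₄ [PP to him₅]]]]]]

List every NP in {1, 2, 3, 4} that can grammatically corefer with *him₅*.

{1, 2}

*him* is a pronoun, so Principle B applies: it must be free in its binding domain.
Binding domain of *him₅*: the embedded TP, whose subject is Diego₃.
*Hugo₁* and the pronoun do not c-command one another → neither Principle B nor Principle C is at stake; coindexation permitted.
*[Hugo₁'s father]₂* c-commands the pronoun but from outside its binding domain, and is not c-commanded by it → coindexation permitted.
*Diego₃* c-commands the pronoun within its binding domain → coindexation would violate Principle B.
*Anton₄* c-commands the pronoun within its binding domain → coindexation would violate Principle B.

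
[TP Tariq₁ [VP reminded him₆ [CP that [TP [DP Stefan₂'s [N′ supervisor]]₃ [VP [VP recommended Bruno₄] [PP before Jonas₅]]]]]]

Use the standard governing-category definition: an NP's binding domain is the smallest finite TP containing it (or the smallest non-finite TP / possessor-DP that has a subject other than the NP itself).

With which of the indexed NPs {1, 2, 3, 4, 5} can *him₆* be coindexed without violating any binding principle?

none

*him* is a pronoun, so Principle B applies: it must be free in its binding domain.
Binding domain of *him₆*: the matrix TP, whose subject is Tariq₁.
*Tariq₁* c-commands the pronoun within its binding domain → coindexation would violate Principle B.
*Stefan₂*: the pronoun c-commands this R-expression → coindexation would violate Principle C on *Stefan₂*.
*[Stefan₂'s supervisor]₃*: the pronoun c-commands this R-expression → coindexation would violate Principle C on *[Stefan₂'s supervisor]₃*.
*Bruno₄*: the pronoun c-commands this R-expression → coindexation would violate Principle C on *Bruno₄*.
*Jonas₅*: the pronoun c-commands this R-expression → coindexation would violate Principle C on *Jonas₅*.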